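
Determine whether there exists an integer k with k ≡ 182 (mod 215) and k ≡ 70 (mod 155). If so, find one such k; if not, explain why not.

Both moduli are multiples of 5 = gcd(215, 155), so any solution would satisfy k ≡ 182 and k ≡ 70 modulo 5 simultaneously.
These are incompatible: 182 − 70 = 112 is not divisible by 5.
Therefore no such k exists.

No such integer exists.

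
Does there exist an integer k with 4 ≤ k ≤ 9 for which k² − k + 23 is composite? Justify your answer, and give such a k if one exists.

At k = 9: 9² − 9 + 23 = 95 = 5·19, which is composite.

k = 9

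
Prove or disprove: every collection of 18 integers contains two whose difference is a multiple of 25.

No; for instance {64, 65, 66, 67, 68, 69, 70, 71, 72, 73, 74, 75, 76, 77, 78, 79, 80, 81} is a counterexample.

Consider the 18 integers 64, 65, …, 81. They lie in distinct residue classes modulo 25, since 18 ≤ 25.
No two share a residue, so no pair has difference divisible by 25; the claim fails for this set.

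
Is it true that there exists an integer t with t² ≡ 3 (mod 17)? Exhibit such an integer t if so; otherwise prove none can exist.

Since (17 − t)² ≡ t² (mod 17), it suffices to square t = 0, 1, …, 8: the residues are 0, 1, 4, 9, 16, 8, 2, 15, 13.
The set of squares mod 17 is therefore {0, 1, 2, 4, 8, 9, 13, 15, 16}, which does not contain 3.
Hence no integer t has t² ≡ 3 (mod 17).

No, no such integer exists.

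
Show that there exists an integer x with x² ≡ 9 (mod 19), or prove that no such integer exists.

x = 3

Take x = 3. Then 3² = 9, and since 0 ≤ 9 < 19 this is already reduced: 3² ≡ 9 (mod 19).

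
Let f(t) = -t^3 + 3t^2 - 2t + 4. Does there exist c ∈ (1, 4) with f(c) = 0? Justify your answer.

f(1) = 4 and f(4) = -20, which have opposite signs.
Since f is a polynomial it is continuous on [1, 4].
By the Intermediate Value Theorem, f takes the value 0 somewhere in the open interval.

Such a root exists.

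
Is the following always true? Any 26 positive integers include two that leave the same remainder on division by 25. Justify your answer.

There are exactly 25 possible remainders on division by 25.
Placing 26 integers into 25 classes, some class receives at least two — say a and b.
That is, a and b leave the same remainder on division by 25, as claimed.

Yes.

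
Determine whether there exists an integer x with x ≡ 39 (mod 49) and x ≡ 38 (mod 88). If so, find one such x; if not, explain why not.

x = 3910

Since 49 and 88 share no common factor, CRT says the pair of congruences has a solution (unique mod 4312).
Any solution of the first congruence is x = 39 + 49t; substituting into the second, 49t ≡ 38 − 39 ≡ 87 (mod 88).
Invert 49 mod 88 by the Euclidean algorithm: 88 = 1·49 + 39, 49 = 1·39 + 10, 39 = 3·10 + 9, 10 = 1·9 + 1, 9 = 9·1 + 0; back-substituting, 1 = 10 − 1·9 = 10 − (39 − 3·10) = −39 + 4·10 = −39 + 4·(49 − 1·39) = 4·49 − 5·39 = 4·49 − 5·(88 − 1·49) = −5·88 + 9·49. Hence 49·9 ≡ 1, so 49⁻¹ ≡ 9 (mod 88).
Therefore t ≡ 9·87 = 783 ≡ 79 (mod 88).
Taking t = 79 gives x = 39 + 49·79 = 3910.
Verify: 3910 = 79·49 + 39 and 3910 = 44·88 + 38. ✓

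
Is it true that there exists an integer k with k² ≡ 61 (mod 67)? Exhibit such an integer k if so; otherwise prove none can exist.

Apply Euler's criterion with the prime 67: 61 is a quadratic residue iff 61^33 ≡ 1 (mod 67), and a non-residue iff it is ≡ −1.
Squaring successively (mod 67): 61^2 = 3721 ≡ 36; 61^4 ≡ 36² = 1296 ≡ 23; 61^8 ≡ 23² = 529 ≡ 60; 61^16 ≡ 60² = 3600 ≡ 49; 61^32 ≡ 49² = 2401 ≡ 56.
Since 33 = 32 + 1, 61^33 ≡ 56 · 61; multiplying out mod 67: 56·61 = 3416 ≡ 66. Thus 61^33 ≡ 66 ≡ −1 (mod 67).
The value −1 means 61 is a non-residue modulo 67, so k² ≡ 61 (mod 67) is impossible.

There is no such integer.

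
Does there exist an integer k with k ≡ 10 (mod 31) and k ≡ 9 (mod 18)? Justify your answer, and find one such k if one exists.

k = 351

gcd(31, 18) = 1, so the Chinese Remainder Theorem guarantees exactly one residue class mod 558 satisfying both.
Write k = 10 + 31t and require 10 + 31t ≡ 9 (mod 18), i.e. 31t ≡ 17 (mod 18).
31 ≡ 13 (mod 18), so this reads 13t ≡ 17 (mod 18). Note 13·7 = 91 ≡ 1 (mod 18) (as 91 − 1 = 5·18), so 13⁻¹ ≡ 7.
Therefore t ≡ 7·17 = 119 ≡ 11 (mod 18).
Taking t = 11 gives k = 10 + 31·11 = 351.
Verify: 351 = 11·31 + 10 and 351 = 19·18 + 9. ✓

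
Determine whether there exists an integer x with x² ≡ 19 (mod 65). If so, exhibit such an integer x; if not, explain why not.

There is no such integer.

Reduce modulo 13, which divides 65: we would need x² ≡ 6 (mod 13).
Since (13 − x)² ≡ x² (mod 13), it suffices to square x = 0, 1, …, 6: the residues are 0, 1, 4, 9, 3, 12, 10.
The set of squares mod 13 is therefore {0, 1, 3, 4, 9, 10, 12}, which does not contain 6.
Therefore x² ≡ 19 (mod 65) has no solution.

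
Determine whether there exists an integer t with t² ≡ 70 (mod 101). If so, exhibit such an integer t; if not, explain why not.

t = 26

t = 26 works: 26² = 676, and 676 − 70 = 606 = 6·101.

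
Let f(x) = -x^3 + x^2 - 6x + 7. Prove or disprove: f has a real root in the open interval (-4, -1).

f(-4) = 111 and f(-1) = 15, both positive.
f'(x) = -3x^2 + 2x - 6 has discriminant 2² − 4·(-3)·(-6) = -68 < 0, so f' has no real roots and is negative for every real x.
Hence f is strictly decreasing on ℝ, and in particular on [-4, -1]. A strictly monotone function with same-sign endpoint values stays positive on the whole interval, so f has no zero in (-4, -1).

f has no root in that interval.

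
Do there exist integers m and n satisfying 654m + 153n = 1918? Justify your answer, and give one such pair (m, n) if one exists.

No, no such integers exist.

gcd(654, 153) = 3, so every integer of the form 654m + 153n is a multiple of 3.
However 1918 leaves remainder 1 on division by 3.
Hence no integers m, n satisfy the equation.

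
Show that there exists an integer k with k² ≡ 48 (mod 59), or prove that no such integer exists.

k = 44

Take k = 44. Then 44² = 1936 = 32·59 + 48, so 44² ≡ 48 (mod 59).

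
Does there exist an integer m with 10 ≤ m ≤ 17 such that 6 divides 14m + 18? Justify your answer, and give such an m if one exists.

For m = 10, 11 the values 158, 172 are not multiples of 6. Try m = 12: 14·12 + 18 = 186 = 31·6, which is divisible by 6.

m = 12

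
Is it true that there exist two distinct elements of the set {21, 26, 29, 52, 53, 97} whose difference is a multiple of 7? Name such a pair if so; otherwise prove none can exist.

There is no such pair.

Reduce each element modulo 7: 21↦0, 26↦5, 29↦1, 52↦3, 53↦4, 97↦6.
All 6 residues are distinct, so no two elements differ by a multiple of 7.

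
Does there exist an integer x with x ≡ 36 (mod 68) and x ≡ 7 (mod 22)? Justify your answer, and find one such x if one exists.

Both moduli are multiples of 2 = gcd(68, 22), so any solution would satisfy x ≡ 36 and x ≡ 7 modulo 2 simultaneously.
However 36 ≡ 0 and 7 ≡ 1 (mod 2), and 0 ≠ 1.
Hence the system has no solution.

No, no such integer exists.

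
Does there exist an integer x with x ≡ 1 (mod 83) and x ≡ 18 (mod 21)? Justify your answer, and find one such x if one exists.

The moduli 83 and 21 are coprime, so by the Chinese Remainder Theorem a unique solution modulo 1743 exists.
Any solution of the first congruence is x = 1 + 83t; substituting into the second, 83t ≡ 18 − 1 ≡ 17 (mod 21).
83 ≡ 20 (mod 21), so this reads 20t ≡ 17 (mod 21). Note 20·20 = 400 ≡ 1 (mod 21) (as 400 − 1 = 19·21), so 20⁻¹ ≡ 20.
Therefore t ≡ 20·17 = 340 ≡ 4 (mod 21).
Taking t = 4 gives x = 1 + 83·4 = 333.
Check: 333 mod 83 = 1, 333 mod 21 = 18. ✓

x = 333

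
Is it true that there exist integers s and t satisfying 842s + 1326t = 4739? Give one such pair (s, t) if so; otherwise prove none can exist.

Both 842 and 1326 are divisible by gcd(842, 1326) = 2, hence so is any combination 842s + 1326t.
But 4739 = 2·2369 + 1, so 2 ∤ 4739.
So the equation is unsolvable over ℤ.

There are no such integers.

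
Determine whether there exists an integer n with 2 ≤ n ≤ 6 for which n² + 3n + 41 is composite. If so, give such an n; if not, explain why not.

n = 4

At n = 4: 4² + 3·4 + 41 = 69 = 3·23, which is composite.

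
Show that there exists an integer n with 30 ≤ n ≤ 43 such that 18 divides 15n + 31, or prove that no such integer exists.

For n = 30, 31, …, 43 the values of 15n + 31 modulo 18 are 13, 10, 7, 4, 1, 16, 13, 10, 7, 4, 1, 16, 13, 10 respectively.
None is 0, so 18 never divides 15n + 31 on this range.

No, no such integer n in that range exists.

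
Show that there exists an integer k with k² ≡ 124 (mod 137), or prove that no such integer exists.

No, no such integer exists.

Apply Euler's criterion with the prime 137: 124 is a quadratic residue iff 124^68 ≡ 1 (mod 137), and a non-residue iff it is ≡ −1.
Squaring successively (mod 137): 124^2 = 15376 ≡ 32; 124^4 ≡ 32² = 1024 ≡ 65; 124^8 ≡ 65² = 4225 ≡ 115; 124^16 ≡ 115² = 13225 ≡ 73; 124^32 ≡ 73² = 5329 ≡ 123; 124^64 ≡ 123² = 15129 ≡ 59.
Since 68 = 64 + 4, 124^68 ≡ 59 · 65; multiplying out mod 137: 59·65 = 3835 ≡ 136. Thus 124^68 ≡ 136 ≡ −1 (mod 137).
By Euler's criterion 124 is a quadratic non-residue mod 137: no k satisfies k² ≡ 124 (mod 137).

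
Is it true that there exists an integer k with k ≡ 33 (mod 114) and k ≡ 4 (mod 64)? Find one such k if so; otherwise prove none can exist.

gcd(114, 64) = 2. If k ≡ 33 (mod 114) and k ≡ 4 (mod 64), then k ≡ 33 (mod 2) and k ≡ 4 (mod 2).
These are incompatible: 33 − 4 = 29 is not divisible by 2.
So no integer satisfies both congruences.

No, no such integer exists.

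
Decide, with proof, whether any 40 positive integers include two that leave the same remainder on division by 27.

Yes.

Each integer lies in one of the 27 residue classes modulo 27.
With 40 integers and only 27 classes, the pigeonhole principle forces two of them, say a and b, into the same class.
That is, a and b leave the same remainder on division by 27, as claimed.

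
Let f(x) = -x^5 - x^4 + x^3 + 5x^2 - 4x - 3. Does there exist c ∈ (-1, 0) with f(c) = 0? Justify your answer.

Yes, such a c exists.

f(-1) = 5 and f(0) = -3, which have opposite signs.
As a polynomial, f is continuous on every closed interval.
By the Intermediate Value Theorem f must vanish at some point of (-1, 0).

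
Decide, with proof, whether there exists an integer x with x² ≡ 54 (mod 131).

Apply Euler's criterion with the prime 131: 54 is a quadratic residue iff 54^65 ≡ 1 (mod 131), and a non-residue iff it is ≡ −1.
Repeated squaring mod 131: 54^2 = 2916 ≡ 34; 54^4 ≡ 34² = 1156 ≡ 108; 54^8 ≡ 108² = 11664 ≡ 5; 54^16 ≡ 5² = 25 ≡ 25; 54^32 ≡ 25² = 625 ≡ 101; 54^64 ≡ 101² = 10201 ≡ 114.
Since 65 = 64 + 1, 54^65 ≡ 114 · 54; multiplying out mod 131: 114·54 = 6156 ≡ 130. Thus 54^65 ≡ 130 ≡ −1 (mod 131).
By Euler's criterion 54 is a quadratic non-residue mod 131: no x satisfies x² ≡ 54 (mod 131).

No, no such integer exists.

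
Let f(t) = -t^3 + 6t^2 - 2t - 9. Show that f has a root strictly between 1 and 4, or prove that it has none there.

Such a root exists.

f(1) = -6 and f(4) = 15, which have opposite signs.
f is continuous everywhere (it is a polynomial), in particular on [1, 4].
By the Intermediate Value Theorem f must vanish at some point of (1, 4).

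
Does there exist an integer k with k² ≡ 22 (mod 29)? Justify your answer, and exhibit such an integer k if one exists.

k = 14 works: 14² = 196, and 196 − 22 = 174 = 6·29.

k = 14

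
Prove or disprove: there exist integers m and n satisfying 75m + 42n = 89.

Both 75 and 42 are divisible by gcd(75, 42) = 3, hence so is any combination 75m + 42n.
But 89 = 3·29 + 2, so 3 ∤ 89.
So the equation is unsolvable over ℤ.

No, no such integers exist.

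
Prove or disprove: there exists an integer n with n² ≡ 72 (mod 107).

No such integer exists.

Apply Euler's criterion with the prime 107: 72 is a quadratic residue iff 72^53 ≡ 1 (mod 107), and a non-residue iff it is ≡ −1.
Squaring successively (mod 107): 72^2 = 5184 ≡ 48; 72^4 ≡ 48² = 2304 ≡ 57; 72^8 ≡ 57² = 3249 ≡ 39; 72^16 ≡ 39² = 1521 ≡ 23; 72^32 ≡ 23² = 529 ≡ 101.
Since 53 = 32 + 16 + 4 + 1, 72^53 ≡ 101 · 23 · 57 · 72; multiplying out mod 107: 101·23 = 2323 ≡ 76, then 76·57 = 4332 ≡ 52, then 52·72 = 3744 ≡ 106. Thus 72^53 ≡ 106 ≡ −1 (mod 107).
The value −1 means 72 is a non-residue modulo 107, so n² ≡ 72 (mod 107) is impossible.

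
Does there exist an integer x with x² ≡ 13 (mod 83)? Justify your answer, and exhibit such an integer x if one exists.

There is no such integer.

Apply Euler's criterion with the prime 83: 13 is a quadratic residue iff 13^41 ≡ 1 (mod 83), and a non-residue iff it is ≡ −1.
Repeated squaring mod 83: 13^2 = 169 ≡ 3; 13^4 ≡ 3² = 9 ≡ 9; 13^8 ≡ 9² = 81 ≡ 81; 13^16 ≡ 81² = 6561 ≡ 4; 13^32 ≡ 4² = 16 ≡ 16.
Since 41 = 32 + 8 + 1, 13^41 ≡ 16 · 81 · 13; multiplying out mod 83: 16·81 = 1296 ≡ 51, then 51·13 = 663 ≡ 82. Thus 13^41 ≡ 82 ≡ −1 (mod 83).
The value −1 means 13 is a non-residue modulo 83, so x² ≡ 13 (mod 83) is impossible.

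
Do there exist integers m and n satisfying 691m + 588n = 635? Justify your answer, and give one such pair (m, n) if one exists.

691 and 588 are coprime, so 691m + 588n ranges over all of ℤ.
Run the Euclidean algorithm on 691 and 588: 691 = 1·588 + 103, 588 = 5·103 + 73, 103 = 1·73 + 30, 73 = 2·30 + 13, 30 = 2·13 + 4, 13 = 3·4 + 1, 4 = 4·1 + 0.
Working back up the chain: 1 = 13 − 3·4 = 13 − 3·(30 − 2·13) = −3·30 + 7·13 = −3·30 + 7·(73 − 2·30) = 7·73 − 17·30 = 7·73 − 17·(103 − 1·73) = −17·103 + 24·73 = −17·103 + 24·(588 − 5·103) = 24·588 − 137·103 = 24·588 − 137·(691 − 1·588) = −137·691 + 161·588. So 691·(-137) + 588·161 = 1.
Scaling by 635 gives the particular solution (m, n) = (-86995, 102235).
The general solution is m = -86995 + 588k, n = 102235 − 691k; taking k = 148 gives the smaller pair m = 29, n = -33.
Check: 691·29 + 588·(-33) = 20039 − 19404 = 635. ✓

m = 29, n = -33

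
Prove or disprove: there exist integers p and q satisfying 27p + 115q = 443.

27 and 115 are coprime, so 27p + 115q ranges over all of ℤ.
Dividing repeatedly: 115 = 4·27 + 7, 27 = 3·7 + 6, 7 = 1·6 + 1, 6 = 6·1 + 0.
Working back up the chain: 1 = 7 − 1·6 = 7 − (27 − 3·7) = −27 + 4·7 = −27 + 4·(115 − 4·27) = 4·115 − 17·27. So 27·(-17) + 115·4 = 1.
Multiplying through by 443: p = (-17)·443 = -7531, q = 4·443 = 1772 is a solution.
The general solution is p = -7531 + 115k, q = 1772 − 27k; taking k = 66 gives the smaller pair p = 59, q = -10.
Indeed 27·59 + 115·(-10) = 1593 − 1150 = 443.

p = 59, q = -10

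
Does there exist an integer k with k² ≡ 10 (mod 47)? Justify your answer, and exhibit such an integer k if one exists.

No, no such integer exists.

Apply Euler's criterion with the prime 47: 10 is a quadratic residue iff 10^23 ≡ 1 (mod 47), and a non-residue iff it is ≡ −1.
Repeated squaring mod 47: 10^2 = 100 ≡ 6; 10^4 ≡ 6² = 36 ≡ 36; 10^8 ≡ 36² = 1296 ≡ 27; 10^16 ≡ 27² = 729 ≡ 24.
Since 23 = 16 + 4 + 2 + 1, 10^23 ≡ 24 · 36 · 6 · 10; multiplying out mod 47: 24·36 = 864 ≡ 18, then 18·6 = 108 ≡ 14, then 14·10 = 140 ≡ 46. Thus 10^23 ≡ 46 ≡ −1 (mod 47).
The value −1 means 10 is a non-residue modulo 47, so k² ≡ 10 (mod 47) is impossible.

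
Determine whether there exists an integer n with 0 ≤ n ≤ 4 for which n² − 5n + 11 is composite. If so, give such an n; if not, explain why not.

The values for n = 0, 1, …, 4 are 11, 7, 5, 5, 7, and each of these is prime.
So no value in the range makes the expression composite.

There is no such integer n in that range.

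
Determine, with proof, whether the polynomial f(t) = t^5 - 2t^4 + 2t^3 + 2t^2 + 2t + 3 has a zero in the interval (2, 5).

f has no root in that interval.

f(2) = 31 and f(5) = 2188, both positive, so a sign-change argument is unavailable; we show f keeps this sign on the whole interval.
Substitute t = 2 + u, where 0 < u < 3 on the interval. Expanding, f(2 + u) = u^5 + 8u^4 + 26u^3 + 46u^2 + 50u + 31.
The nonzero coefficients here are all positive, so for u > 0 every term is positive (or zero), and the constant term 31 is strictly positive.
Therefore f(t) > 0 throughout (2, 5), and f has no zero there.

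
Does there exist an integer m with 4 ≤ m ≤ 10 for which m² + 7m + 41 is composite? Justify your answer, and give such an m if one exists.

At m = 6: 6² + 7·6 + 41 = 119 = 7·17, which is composite.

m = 6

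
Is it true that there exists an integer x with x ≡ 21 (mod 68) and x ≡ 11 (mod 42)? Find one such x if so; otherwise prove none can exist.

x = 1313

Here gcd(68, 42) = 2, and both 21 and 11 leave remainder 1 mod 2, so the system is consistent.
Put x = 21 + 68t, so we need 68t ≡ 32 (mod 42), equivalently (divide by 2) 34t ≡ 16 (mod 21).
34 ≡ 13 (mod 21), so this reads 13t ≡ 16 (mod 21). Since 13·13 = 169 = 8·21 + 1, the inverse of 13 mod 21 is 13.
Multiplying by 13: t ≡ 13·16 = 208 ≡ 19 (mod 21).
Then x = 21 + 68·19 = 1313.
Verify: 1313 = 19·68 + 21 and 1313 = 31·42 + 11. ✓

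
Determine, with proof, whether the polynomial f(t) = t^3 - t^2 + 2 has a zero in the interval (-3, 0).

Such a root exists.

f(-3) = -34 and f(0) = 2, which have opposite signs.
f is continuous everywhere (it is a polynomial), in particular on [-3, 0].
By the Intermediate Value Theorem, f takes the value 0 somewhere in the open interval.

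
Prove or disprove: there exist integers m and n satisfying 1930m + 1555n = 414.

No such integers exist.

gcd(1930, 1555) = 5, so every integer of the form 1930m + 1555n is a multiple of 5.
But 414 = 5·82 + 4, so 5 ∤ 414.
So the equation is unsolvable over ℤ.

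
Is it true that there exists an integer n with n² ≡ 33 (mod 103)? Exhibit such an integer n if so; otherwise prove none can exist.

Take n = 62. Then 62² = 3844 = 37·103 + 33, so 62² ≡ 33 (mod 103).

n = 62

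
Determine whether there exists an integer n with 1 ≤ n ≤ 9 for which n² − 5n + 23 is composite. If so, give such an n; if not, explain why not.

The values for n = 1, 2, …, 9 are 19, 17, 17, 19, 23, 29, 37, 47, 59, and each of these is prime.
So no value in the range makes the expression composite.

No such integer n in that range exists.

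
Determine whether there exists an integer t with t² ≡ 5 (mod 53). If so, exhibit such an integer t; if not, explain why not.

Apply Euler's criterion with the prime 53: 5 is a quadratic residue iff 5^26 ≡ 1 (mod 53), and a non-residue iff it is ≡ −1.
Repeated squaring mod 53: 5^2 = 25 ≡ 25; 5^4 ≡ 25² = 625 ≡ 42; 5^8 ≡ 42² = 1764 ≡ 15; 5^16 ≡ 15² = 225 ≡ 13.
Since 26 = 16 + 8 + 2, 5^26 ≡ 13 · 15 · 25; multiplying out mod 53: 13·15 = 195 ≡ 36, then 36·25 = 900 ≡ 52. Thus 5^26 ≡ 52 ≡ −1 (mod 53).
By Euler's criterion 5 is a quadratic non-residue mod 53: no t satisfies t² ≡ 5 (mod 53).

No such integer exists.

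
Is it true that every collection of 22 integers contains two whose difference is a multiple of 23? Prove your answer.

No; for instance {66, 67, 68, 69, 70, 71, 72, 73, 74, 75, 76, 77, 78, 79, 80, 81, 82, 83, 84, 85, 86, 87} is a counterexample.

Try 22 consecutive integers, 66, 67, …, 87. Their remainders mod 23 are 20, 21, 22, 0, 1, 2, 3, 4, 5, 6, 7, 8, 9, 10, 11, 12, 13, 14, 15, 16, 17, 18 — pairwise different, as any 22 ≤ 23 consecutive integers have distinct residues.
The differences between them range over 1, …, 21, none of which is divisible by 23.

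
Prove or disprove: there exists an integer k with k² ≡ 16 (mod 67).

Take k = 4. Then 4² = 16, and since 0 ≤ 16 < 67 this is already reduced: 4² ≡ 16 (mod 67).

k = 4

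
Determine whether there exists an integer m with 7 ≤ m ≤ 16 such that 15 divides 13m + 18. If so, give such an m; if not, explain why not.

At m = 9 we get 13·9 + 18 = 135, and 135 = 15·9.

m = 9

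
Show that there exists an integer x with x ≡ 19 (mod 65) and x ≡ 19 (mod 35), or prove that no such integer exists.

x = 19

The moduli are not coprime: gcd(65, 35) = 5. Compatibility requires 5 ∣ (19 − 19) = 0, which holds, so solutions exist.
In fact x = 19 itself already satisfies 19 mod 35 = 19.
Indeed 19 ≡ 19 (mod 65) and 19 ≡ 19 (mod 35).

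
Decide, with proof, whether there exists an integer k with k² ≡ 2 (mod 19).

Squares mod 19 repeat after k = 9 (as (−k)² = k²); for k = 0..9 they are 0, 1, 4, 9, 16, 6, 17, 11, 7, 5.
The set of squares mod 19 is therefore {0, 1, 4, 5, 6, 7, 9, 11, 16, 17}, which does not contain 2.
Hence no integer k has k² ≡ 2 (mod 19).

There is no such integer.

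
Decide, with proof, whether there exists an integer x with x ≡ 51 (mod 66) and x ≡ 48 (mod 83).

x = 3285

gcd(66, 83) = 1, so the Chinese Remainder Theorem guarantees exactly one residue class mod 5478 satisfying both.
Write x = 51 + 66t and require 51 + 66t ≡ 48 (mod 83), i.e. 66t ≡ 80 (mod 83).
Since 66·39 = 2574 = 31·83 + 1, the inverse of 66 mod 83 is 39.
Therefore t ≡ 39·80 = 3120 ≡ 49 (mod 83).
Taking t = 49 gives x = 51 + 66·49 = 3285.
Check: 3285 mod 66 = 51, 3285 mod 83 = 48. ✓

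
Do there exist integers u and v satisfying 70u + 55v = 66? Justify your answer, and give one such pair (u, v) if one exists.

Both 70 and 55 are divisible by gcd(70, 55) = 5, hence so is any combination 70u + 55v.
But 66 is not a multiple of 5 (it leaves remainder 1).
Therefore 70u + 55v = 66 has no solution in integers.

No such integers exist.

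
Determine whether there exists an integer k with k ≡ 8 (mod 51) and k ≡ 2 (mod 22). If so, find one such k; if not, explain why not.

The moduli 51 and 22 are coprime, so by the Chinese Remainder Theorem a unique solution modulo 1122 exists.
Any solution of the first congruence is k = 8 + 51t; substituting into the second, 51t ≡ 2 − 8 ≡ 16 (mod 22).
51 ≡ 7 (mod 22), so this reads 7t ≡ 16 (mod 22). To invert 7 modulo 22: 22 = 3·7 + 1, 7 = 7·1 + 0, and unwinding, 1 = 22 − 3·7. Thus 7⁻¹ ≡ -3 ≡ 19 (mod 22).
Therefore t ≡ 19·16 = 304 ≡ 18 (mod 22).
Taking t = 18 gives k = 8 + 51·18 = 926.
Verify: 926 = 18·51 + 8 and 926 = 42·22 + 2. ✓

k = 926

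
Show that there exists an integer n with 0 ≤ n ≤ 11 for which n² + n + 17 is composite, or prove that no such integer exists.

There is no such integer n in that range.

The values for n = 0, 1, …, 11 are 17, 19, 23, 29, 37, 47, 59, 73, 89, 107, 127, 149, and each of these is prime.
So no value in the range makes the expression composite.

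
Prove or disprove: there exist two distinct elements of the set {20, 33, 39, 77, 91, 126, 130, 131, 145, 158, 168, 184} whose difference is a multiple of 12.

There is no such pair.

Reduce each element modulo 12: 20↦8, 33↦9, 39↦3, 77↦5, 91↦7, 126↦6, 130↦10, 131↦11, 145↦1, 158↦2, 168↦0, 184↦4.
All 12 residues are distinct, so no two elements differ by a multiple of 12.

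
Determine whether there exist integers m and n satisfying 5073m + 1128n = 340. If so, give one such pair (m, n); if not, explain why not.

No such integers exist.

gcd(5073, 1128) = 3, so every integer of the form 5073m + 1128n is a multiple of 3.
However 340 leaves remainder 1 on division by 3.
Hence no integers m, n satisfy the equation.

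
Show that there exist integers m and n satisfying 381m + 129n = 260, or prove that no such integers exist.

Any value of 381m + 129n is a multiple of gcd(381, 129) = 3.
But 260 is not a multiple of 3 (it leaves remainder 2).
Hence no integers m, n satisfy the equation.

No such integers exist.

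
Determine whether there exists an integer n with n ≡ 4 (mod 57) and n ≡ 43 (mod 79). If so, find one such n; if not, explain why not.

Since 57 and 79 share no common factor, CRT says the pair of congruences has a solution (unique mod 4503).
Write n = 4 + 57t and require 4 + 57t ≡ 43 (mod 79), i.e. 57t ≡ 39 (mod 79).
To invert 57 modulo 79: 79 = 1·57 + 22, 57 = 2·22 + 13, 22 = 1·13 + 9, 13 = 1·9 + 4, 9 = 2·4 + 1, 4 = 4·1 + 0, and unwinding, 1 = 9 − 2·4 = 9 − 2·(13 − 1·9) = −2·13 + 3·9 = −2·13 + 3·(22 − 1·13) = 3·22 − 5·13 = 3·22 − 5·(57 − 2·22) = −5·57 + 13·22 = −5·57 + 13·(79 − 1·57) = 13·79 − 18·57. Thus 57⁻¹ ≡ -18 ≡ 61 (mod 79).
Therefore t ≡ 61·39 = 2379 ≡ 9 (mod 79).
Taking t = 9 gives n = 4 + 57·9 = 517.
Indeed 517 ≡ 4 (mod 57) and 517 ≡ 43 (mod 79).

n = 517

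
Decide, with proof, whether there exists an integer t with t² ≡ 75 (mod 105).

Since 7 ∣ 105, a solution of t² ≡ 75 (mod 105) would also satisfy t² ≡ 75 ≡ 5 (mod 7).
Since (7 − t)² ≡ t² (mod 7), it suffices to square t = 0, 1, …, 3: the residues are 0, 1, 4, 2.
The set of squares mod 7 is therefore {0, 1, 2, 4}, which does not contain 5.
Therefore t² ≡ 75 (mod 105) has no solution.

No, no such integer exists.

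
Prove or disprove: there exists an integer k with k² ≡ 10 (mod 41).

k = 16 works: 16² = 256, and 256 − 10 = 246 = 6·41.

k = 16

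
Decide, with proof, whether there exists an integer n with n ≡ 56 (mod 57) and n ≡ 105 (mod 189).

No such integer exists.

Reduce both congruences modulo 3, which divides 57 and 189: they say n ≡ 56 (mod 3) and n ≡ 105 (mod 3).
These are incompatible: 56 − 105 = -49 is not divisible by 3.
So no integer satisfies both congruences.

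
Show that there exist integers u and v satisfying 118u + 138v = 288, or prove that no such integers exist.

gcd(118, 138) = 2, and 2 divides 288, so integer solutions exist.
Dividing through by 2 reduces the equation to 59u + 69v = 144.
Run the Euclidean algorithm on 69 and 59: 69 = 1·59 + 10, 59 = 5·10 + 9, 10 = 1·9 + 1, 9 = 9·1 + 0.
Unwinding: 1 = 10 − 1·9 = 10 − (59 − 5·10) = −59 + 6·10 = −59 + 6·(69 − 1·59) = 6·69 − 7·59, i.e. 59·(-7) + 69·6 = 1.
Multiplying through by 144: u = (-7)·144 = -1008, v = 6·144 = 864 is a solution.
Adding 15·69 to u and subtracting 15·59 from v gives the tidier solution (27, -21).
Check: 118·27 + 138·(-21) = 3186 − 2898 = 288. ✓

u = 27, v = -21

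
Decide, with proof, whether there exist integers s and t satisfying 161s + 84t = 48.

There are no such integers.

Any value of 161s + 84t is a multiple of gcd(161, 84) = 7.
However 48 leaves remainder 6 on division by 7.
So the equation is unsolvable over ℤ.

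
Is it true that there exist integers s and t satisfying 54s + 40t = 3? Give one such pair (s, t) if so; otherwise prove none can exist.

No such integers exist.

Any value of 54s + 40t is a multiple of gcd(54, 40) = 2.
However 3 leaves remainder 1 on division by 2.
Therefore 54s + 40t = 3 has no solution in integers.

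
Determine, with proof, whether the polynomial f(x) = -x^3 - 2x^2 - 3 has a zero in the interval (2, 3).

No.

f(2) = -19 and f(3) = -48, both negative, so a sign-change argument is unavailable; we show f keeps this sign on the whole interval.
Substitute x = 2 + u, where 0 < u < 1 on the interval. Expanding, f(2 + u) = -u^3 - 8u^2 - 20u - 19.
All 4 nonzero coefficients of this polynomial in u are negative; hence for u > 0 the value is a sum of negative terms (the constant -19 among them).
So f is strictly negative on (2, 3); no root exists in the interval.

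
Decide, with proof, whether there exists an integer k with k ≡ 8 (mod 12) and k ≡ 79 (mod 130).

No such integer exists.

Reduce both congruences modulo 2, which divides 12 and 130: they say k ≡ 8 (mod 2) and k ≡ 79 (mod 2).
But 8 mod 2 = 0 while 79 mod 2 = 1, a contradiction.
Hence the system has no solution.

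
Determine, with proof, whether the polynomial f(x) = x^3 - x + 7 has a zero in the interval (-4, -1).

Yes, f has a root in the interval.

f(-4) = -53 and f(-1) = 7, which have opposite signs.
As a polynomial, f is continuous on every closed interval.
By the Intermediate Value Theorem, f takes the value 0 somewhere in the open interval.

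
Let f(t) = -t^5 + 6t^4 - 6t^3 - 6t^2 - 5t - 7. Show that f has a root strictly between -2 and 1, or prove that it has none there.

Such a root exists.

f(-2) = 155 and f(1) = -19, which have opposite signs.
As a polynomial, f is continuous on every closed interval.
By the Intermediate Value Theorem f must vanish at some point of (-2, 1).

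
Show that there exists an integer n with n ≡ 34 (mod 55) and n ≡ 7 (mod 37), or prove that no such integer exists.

n = 969

The moduli 55 and 37 are coprime, so by the Chinese Remainder Theorem a unique solution modulo 2035 exists.
Any solution of the first congruence is n = 34 + 55t; substituting into the second, 55t ≡ 7 − 34 ≡ 10 (mod 37).
55 ≡ 18 (mod 37), so this reads 18t ≡ 10 (mod 37). Invert 18 mod 37 by the Euclidean algorithm: 37 = 2·18 + 1, 18 = 18·1 + 0; back-substituting, 1 = 37 − 2·18. Hence 18·(-2) ≡ 1, so 18⁻¹ ≡ -2 ≡ 35 (mod 37).
Multiplying by 35: t ≡ 35·10 = 350 ≡ 17 (mod 37).
With t = 17: n = 34 + 55·17 = 969.
Verify: 969 = 17·55 + 34 and 969 = 26·37 + 7. ✓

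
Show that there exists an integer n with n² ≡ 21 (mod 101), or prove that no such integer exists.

n = 83

n = 83 works: 83² = 6889, and 6889 − 21 = 6868 = 68·101.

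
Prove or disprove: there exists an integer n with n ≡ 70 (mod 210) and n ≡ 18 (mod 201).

There is no such integer.

Both moduli are multiples of 3 = gcd(210, 201), so any solution would satisfy n ≡ 70 and n ≡ 18 modulo 3 simultaneously.
But 70 mod 3 = 1 while 18 mod 3 = 0, a contradiction.
Therefore no such n exists.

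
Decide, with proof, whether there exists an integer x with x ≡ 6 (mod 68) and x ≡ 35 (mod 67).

x = 1978

Since 68 and 67 share no common factor, CRT says the pair of congruences has a solution (unique mod 4556).
Any solution of the first congruence is x = 6 + 68t; substituting into the second, 68t ≡ 35 − 6 ≡ 29 (mod 67).
68 ≡ 1 (mod 67), so this reads 1t ≡ 29 (mod 67). So t ≡ 29 (mod 67).
With t = 29: x = 6 + 68·29 = 1978.
Verify: 1978 = 29·68 + 6 and 1978 = 29·67 + 35. ✓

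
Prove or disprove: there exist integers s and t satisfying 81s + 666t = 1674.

s = 70, t = -6

gcd(81, 666) = 9, and 9 divides 1674, so integer solutions exist.
Dividing through by 9 reduces the equation to 9s + 74t = 186.
Dividing repeatedly: 74 = 8·9 + 2, 9 = 4·2 + 1, 2 = 2·1 + 0.
Working back up the chain: 1 = 9 − 4·2 = 9 − 4·(74 − 8·9) = −4·74 + 33·9. So 9·33 + 74·(-4) = 1.
Multiplying through by 186: s = 33·186 = 6138, t = (-4)·186 = -744 is a solution.
Shifting by a multiple of (74, −9) keeps it a solution: s = 6138 − 82·74 = 70, t = -744 + 82·9 = -6.
Check: 81·70 + 666·(-6) = 5670 − 3996 = 1674. ✓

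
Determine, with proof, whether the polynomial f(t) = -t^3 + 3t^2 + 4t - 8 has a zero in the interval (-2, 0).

f(-2) = 4 and f(0) = -8, which have opposite signs.
Since f is a polynomial it is continuous on [-2, 0].
By the Intermediate Value Theorem, f takes the value 0 somewhere in the open interval.

Such a root exists.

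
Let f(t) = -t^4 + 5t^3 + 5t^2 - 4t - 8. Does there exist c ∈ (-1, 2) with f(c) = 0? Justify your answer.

f(-1) = -5 and f(2) = 28, which have opposite signs.
f is continuous everywhere (it is a polynomial), in particular on [-1, 2].
So by the Intermediate Value Theorem there is a c strictly between -1 and 2 with f(c) = 0.

Yes, such a c exists.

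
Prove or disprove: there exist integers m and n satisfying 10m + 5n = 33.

Both 10 and 5 are divisible by gcd(10, 5) = 5, hence so is any combination 10m + 5n.
But 33 is not a multiple of 5 (it leaves remainder 3).
Therefore 10m + 5n = 33 has no solution in integers.

No, no such integers exist.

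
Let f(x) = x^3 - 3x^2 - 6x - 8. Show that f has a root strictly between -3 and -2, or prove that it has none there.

f(-3) = -44 and f(-2) = -16, both negative, so a sign-change argument is unavailable; we show f keeps this sign on the whole interval.
Substitute x = -2 − u, where 0 < u < 1 on the interval. Expanding, f(-2 − u) = -u^3 - 9u^2 - 18u - 16.
All 4 nonzero coefficients of this polynomial in u are negative; hence for u > 0 the value is a sum of negative terms (the constant -16 among them).
So f is strictly negative on (-3, -2); no root exists in the interval.

No.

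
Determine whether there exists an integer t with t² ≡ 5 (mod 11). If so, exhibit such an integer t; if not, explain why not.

t = 7 works: 7² = 49, and 49 − 5 = 44 = 4·11.

t = 7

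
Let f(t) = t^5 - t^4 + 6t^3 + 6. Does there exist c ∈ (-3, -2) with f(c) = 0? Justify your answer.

f has no root in that interval.

f(-3) = -480 and f(-2) = -90, both negative, so a sign-change argument is unavailable; we show f keeps this sign on the whole interval.
Shift to the endpoint -2: with t = -2 − u (0 < u < 1), one computes f(-2 − u) = -u^5 - 11u^4 - 54u^3 - 140u^2 - 184u - 90.
All 6 nonzero coefficients of this polynomial in u are negative; hence for u > 0 the value is a sum of negative terms (the constant -90 among them).
So f is strictly negative on (-3, -2); no root exists in the interval.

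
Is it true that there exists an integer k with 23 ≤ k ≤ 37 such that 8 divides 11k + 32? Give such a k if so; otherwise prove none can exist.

At k = 24 we get 11·24 + 32 = 296, and 296 = 8·37.

k = 24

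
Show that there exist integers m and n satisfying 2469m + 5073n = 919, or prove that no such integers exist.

gcd(2469, 5073) = 3, so every integer of the form 2469m + 5073n is a multiple of 3.
However 919 leaves remainder 1 on division by 3.
Therefore 2469m + 5073n = 919 has no solution in integers.

No, no such integers exist.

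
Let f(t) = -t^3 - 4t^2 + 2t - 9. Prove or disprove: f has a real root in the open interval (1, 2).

The endpoint values f(1) = -12 and f(2) = -29 are both negative. Claim: f(t) < 0 for every t in (1, 2).
Substitute t = 1 + u, where 0 < u < 1 on the interval. Expanding, f(1 + u) = -u^3 - 7u^2 - 9u - 12.
All 4 nonzero coefficients of this polynomial in u are negative; hence for u > 0 the value is a sum of negative terms (the constant -12 among them).
Therefore f(t) < 0 throughout (1, 2), and f has no zero there.

No.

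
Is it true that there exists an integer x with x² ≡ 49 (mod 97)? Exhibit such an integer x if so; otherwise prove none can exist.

Take x = 7. Then 7² = 49, and since 0 ≤ 49 < 97 this is already reduced: 7² ≡ 49 (mod 97).

x = 7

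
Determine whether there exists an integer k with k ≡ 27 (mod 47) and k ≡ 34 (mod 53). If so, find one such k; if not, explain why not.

gcd(47, 53) = 1, so the Chinese Remainder Theorem guarantees exactly one residue class mod 2491 satisfying both.
Any solution of the first congruence is k = 27 + 47t; substituting into the second, 47t ≡ 34 − 27 ≡ 7 (mod 53).
To invert 47 modulo 53: 53 = 1·47 + 6, 47 = 7·6 + 5, 6 = 1·5 + 1, 5 = 5·1 + 0, and unwinding, 1 = 6 − 1·5 = 6 − (47 − 7·6) = −47 + 8·6 = −47 + 8·(53 − 1·47) = 8·53 − 9·47. Thus 47⁻¹ ≡ -9 ≡ 44 (mod 53).
Therefore t ≡ 44·7 = 308 ≡ 43 (mod 53).
With t = 43: k = 27 + 47·43 = 2048.
Check: 2048 mod 47 = 27, 2048 mod 53 = 34. ✓

k = 2048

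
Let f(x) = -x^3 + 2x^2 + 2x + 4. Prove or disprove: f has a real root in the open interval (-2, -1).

f has no root in that interval.

The endpoint values f(-2) = 16 and f(-1) = 5 are both positive. Claim: f(x) > 0 for every x in (-2, -1).
Shift to the endpoint -1: with x = -1 − u (0 < u < 1), one computes f(-1 − u) = u^3 + 5u^2 + 5u + 5.
The nonzero coefficients here are all positive, so for u > 0 every term is positive (or zero), and the constant term 5 is strictly positive.
So f is strictly positive on (-2, -1); no root exists in the interval.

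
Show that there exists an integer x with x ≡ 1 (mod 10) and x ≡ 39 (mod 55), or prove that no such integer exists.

Both moduli are multiples of 5 = gcd(10, 55), so any solution would satisfy x ≡ 1 and x ≡ 39 modulo 5 simultaneously.
But 1 mod 5 = 1 while 39 mod 5 = 4, a contradiction.
Therefore no such x exists.

No, no such integer exists.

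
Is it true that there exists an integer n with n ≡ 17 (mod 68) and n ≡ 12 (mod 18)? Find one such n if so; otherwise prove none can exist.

No, no such integer exists.

Reduce both congruences modulo 2, which divides 68 and 18: they say n ≡ 17 (mod 2) and n ≡ 12 (mod 2).
These are incompatible: 17 − 12 = 5 is not divisible by 2.
Hence the system has no solution.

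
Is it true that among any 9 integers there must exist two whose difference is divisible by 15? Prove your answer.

Consider the 9 integers 14, 15, …, 22. They lie in distinct residue classes modulo 15, since 9 ≤ 15.
Any two of them differ by at most 8 < 15 and by at least 1, so no difference is a multiple of 15.

No; for instance {14, 15, 16, 17, 18, 19, 20, 21, 22} is a counterexample.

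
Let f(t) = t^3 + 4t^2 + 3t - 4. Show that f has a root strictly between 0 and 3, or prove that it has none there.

Such a root exists.

f(0) = -4 and f(3) = 68, which have opposite signs.
As a polynomial, f is continuous on every closed interval.
By the Intermediate Value Theorem, f takes the value 0 somewhere in the open interval.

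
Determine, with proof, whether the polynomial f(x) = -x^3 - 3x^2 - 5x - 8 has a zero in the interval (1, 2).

f(1) = -17 and f(2) = -38, both negative.
f'(x) = -3x^2 - 6x - 5 has discriminant (-6)² − 4·(-3)·(-5) = -24 < 0, so f' has no real roots and is negative for every real x.
So f is strictly decreasing; between 1 and 2 its values lie between f(1) = -17 and f(2) = -38, all negative. Therefore f has no root in (1, 2).

No such root exists.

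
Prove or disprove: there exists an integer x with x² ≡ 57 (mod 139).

Take x = 125. Then 125² = 15625 = 112·139 + 57, so 125² ≡ 57 (mod 139).

x = 125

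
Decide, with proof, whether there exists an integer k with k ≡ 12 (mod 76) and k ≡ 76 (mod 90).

k = 2596

gcd(76, 90) = 2. A simultaneous solution exists iff 12 ≡ 76 (mod 2); here 12 mod 2 = 0 = 76 mod 2, so it does.
Write k = 12 + 76t. Then 76t ≡ 76 − 12 ≡ 64 (mod 90); dividing through by 2 gives 38t ≡ 32 (mod 45).
To invert 38 modulo 45: 45 = 1·38 + 7, 38 = 5·7 + 3, 7 = 2·3 + 1, 3 = 3·1 + 0, and unwinding, 1 = 7 − 2·3 = 7 − 2·(38 − 5·7) = −2·38 + 11·7 = −2·38 + 11·(45 − 1·38) = 11·45 − 13·38. Thus 38⁻¹ ≡ -13 ≡ 32 (mod 45).
Multiplying by 32: t ≡ 32·32 = 1024 ≡ 34 (mod 45).
Then k = 12 + 76·34 = 2596.
Verify: 2596 = 34·76 + 12 and 2596 = 28·90 + 76. ✓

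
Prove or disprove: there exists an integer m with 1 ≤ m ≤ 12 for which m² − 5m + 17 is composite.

The values for m = 1, 2, …, 12 are 13, 11, 11, 13, 17, 23, 31, 41, 53, 67, 83, 101, and each of these is prime.
So no value in the range makes the expression composite.

There is no such integer m in that range.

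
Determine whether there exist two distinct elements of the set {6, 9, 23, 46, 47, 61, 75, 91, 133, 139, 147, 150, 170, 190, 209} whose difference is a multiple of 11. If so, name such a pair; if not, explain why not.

Yes: 6 and 61.

Both 6 and 61 leave remainder 6 on division by 11; their difference 55 = 5·11 is a multiple of 11.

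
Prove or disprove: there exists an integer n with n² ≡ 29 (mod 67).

n = 37 works: 37² = 1369, and 1369 − 29 = 1340 = 20·67.

n = 37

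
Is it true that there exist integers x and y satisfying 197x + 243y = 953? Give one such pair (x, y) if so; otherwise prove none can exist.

x = 217, y = -172

Since gcd(197, 243) = 1, every integer is an integer combination of 197 and 243.
Euclidean algorithm: 243 = 1·197 + 46, 197 = 4·46 + 13, 46 = 3·13 + 7, 13 = 1·7 + 6, 7 = 1·6 + 1, 6 = 6·1 + 0.
Unwinding: 1 = 7 − 1·6 = 7 − (13 − 1·7) = −13 + 2·7 = −13 + 2·(46 − 3·13) = 2·46 − 7·13 = 2·46 − 7·(197 − 4·46) = −7·197 + 30·46 = −7·197 + 30·(243 − 1·197) = 30·243 − 37·197, i.e. 197·(-37) + 243·30 = 1.
Scaling by 953 gives the particular solution (x, y) = (-35261, 28590).
Shifting by a multiple of (243, −197) keeps it a solution: x = -35261 + 146·243 = 217, y = 28590 − 146·197 = -172.
Check: 197·217 + 243·(-172) = 42749 − 41796 = 953. ✓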